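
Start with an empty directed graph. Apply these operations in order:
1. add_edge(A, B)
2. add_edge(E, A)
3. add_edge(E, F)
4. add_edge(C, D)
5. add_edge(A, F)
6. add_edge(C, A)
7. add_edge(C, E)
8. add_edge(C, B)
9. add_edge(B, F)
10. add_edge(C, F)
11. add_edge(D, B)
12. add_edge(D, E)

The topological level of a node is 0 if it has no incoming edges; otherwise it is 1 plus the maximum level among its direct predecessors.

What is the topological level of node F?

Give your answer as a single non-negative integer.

Op 1: add_edge(A, B). Edges now: 1
Op 2: add_edge(E, A). Edges now: 2
Op 3: add_edge(E, F). Edges now: 3
Op 4: add_edge(C, D). Edges now: 4
Op 5: add_edge(A, F). Edges now: 5
Op 6: add_edge(C, A). Edges now: 6
Op 7: add_edge(C, E). Edges now: 7
Op 8: add_edge(C, B). Edges now: 8
Op 9: add_edge(B, F). Edges now: 9
Op 10: add_edge(C, F). Edges now: 10
Op 11: add_edge(D, B). Edges now: 11
Op 12: add_edge(D, E). Edges now: 12
Compute levels (Kahn BFS):
  sources (in-degree 0): C
  process C: level=0
    C->A: in-degree(A)=1, level(A)>=1
    C->B: in-degree(B)=2, level(B)>=1
    C->D: in-degree(D)=0, level(D)=1, enqueue
    C->E: in-degree(E)=1, level(E)>=1
    C->F: in-degree(F)=3, level(F)>=1
  process D: level=1
    D->B: in-degree(B)=1, level(B)>=2
    D->E: in-degree(E)=0, level(E)=2, enqueue
  process E: level=2
    E->A: in-degree(A)=0, level(A)=3, enqueue
    E->F: in-degree(F)=2, level(F)>=3
  process A: level=3
    A->B: in-degree(B)=0, level(B)=4, enqueue
    A->F: in-degree(F)=1, level(F)>=4
  process B: level=4
    B->F: in-degree(F)=0, level(F)=5, enqueue
  process F: level=5
All levels: A:3, B:4, C:0, D:1, E:2, F:5
level(F) = 5

Answer: 5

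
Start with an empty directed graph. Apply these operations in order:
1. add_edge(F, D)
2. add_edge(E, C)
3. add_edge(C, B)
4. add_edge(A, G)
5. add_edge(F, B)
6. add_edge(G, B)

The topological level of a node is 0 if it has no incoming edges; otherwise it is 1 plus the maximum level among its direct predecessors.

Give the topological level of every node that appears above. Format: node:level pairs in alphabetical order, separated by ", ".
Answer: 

Answer: A:0, B:2, C:1, D:1, E:0, F:0, G:1

Derivation:
Op 1: add_edge(F, D). Edges now: 1
Op 2: add_edge(E, C). Edges now: 2
Op 3: add_edge(C, B). Edges now: 3
Op 4: add_edge(A, G). Edges now: 4
Op 5: add_edge(F, B). Edges now: 5
Op 6: add_edge(G, B). Edges now: 6
Compute levels (Kahn BFS):
  sources (in-degree 0): A, E, F
  process A: level=0
    A->G: in-degree(G)=0, level(G)=1, enqueue
  process E: level=0
    E->C: in-degree(C)=0, level(C)=1, enqueue
  process F: level=0
    F->B: in-degree(B)=2, level(B)>=1
    F->D: in-degree(D)=0, level(D)=1, enqueue
  process G: level=1
    G->B: in-degree(B)=1, level(B)>=2
  process C: level=1
    C->B: in-degree(B)=0, level(B)=2, enqueue
  process D: level=1
  process B: level=2
All levels: A:0, B:2, C:1, D:1, E:0, F:0, G:1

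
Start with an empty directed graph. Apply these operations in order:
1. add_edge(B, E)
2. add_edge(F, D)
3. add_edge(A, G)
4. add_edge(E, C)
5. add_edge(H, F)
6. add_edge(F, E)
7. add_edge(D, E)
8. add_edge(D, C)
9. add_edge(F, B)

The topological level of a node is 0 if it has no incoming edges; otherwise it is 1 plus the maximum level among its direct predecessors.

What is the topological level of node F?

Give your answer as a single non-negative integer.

Op 1: add_edge(B, E). Edges now: 1
Op 2: add_edge(F, D). Edges now: 2
Op 3: add_edge(A, G). Edges now: 3
Op 4: add_edge(E, C). Edges now: 4
Op 5: add_edge(H, F). Edges now: 5
Op 6: add_edge(F, E). Edges now: 6
Op 7: add_edge(D, E). Edges now: 7
Op 8: add_edge(D, C). Edges now: 8
Op 9: add_edge(F, B). Edges now: 9
Compute levels (Kahn BFS):
  sources (in-degree 0): A, H
  process A: level=0
    A->G: in-degree(G)=0, level(G)=1, enqueue
  process H: level=0
    H->F: in-degree(F)=0, level(F)=1, enqueue
  process G: level=1
  process F: level=1
    F->B: in-degree(B)=0, level(B)=2, enqueue
    F->D: in-degree(D)=0, level(D)=2, enqueue
    F->E: in-degree(E)=2, level(E)>=2
  process B: level=2
    B->E: in-degree(E)=1, level(E)>=3
  process D: level=2
    D->C: in-degree(C)=1, level(C)>=3
    D->E: in-degree(E)=0, level(E)=3, enqueue
  process E: level=3
    E->C: in-degree(C)=0, level(C)=4, enqueue
  process C: level=4
All levels: A:0, B:2, C:4, D:2, E:3, F:1, G:1, H:0
level(F) = 1

Answer: 1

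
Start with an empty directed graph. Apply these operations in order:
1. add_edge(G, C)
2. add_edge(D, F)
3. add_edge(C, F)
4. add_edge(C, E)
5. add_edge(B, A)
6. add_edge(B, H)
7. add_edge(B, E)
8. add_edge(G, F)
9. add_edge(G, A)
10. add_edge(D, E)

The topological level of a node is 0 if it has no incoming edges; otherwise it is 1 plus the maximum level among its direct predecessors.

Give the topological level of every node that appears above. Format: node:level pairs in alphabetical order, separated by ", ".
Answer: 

Answer: A:1, B:0, C:1, D:0, E:2, F:2, G:0, H:1

Derivation:
Op 1: add_edge(G, C). Edges now: 1
Op 2: add_edge(D, F). Edges now: 2
Op 3: add_edge(C, F). Edges now: 3
Op 4: add_edge(C, E). Edges now: 4
Op 5: add_edge(B, A). Edges now: 5
Op 6: add_edge(B, H). Edges now: 6
Op 7: add_edge(B, E). Edges now: 7
Op 8: add_edge(G, F). Edges now: 8
Op 9: add_edge(G, A). Edges now: 9
Op 10: add_edge(D, E). Edges now: 10
Compute levels (Kahn BFS):
  sources (in-degree 0): B, D, G
  process B: level=0
    B->A: in-degree(A)=1, level(A)>=1
    B->E: in-degree(E)=2, level(E)>=1
    B->H: in-degree(H)=0, level(H)=1, enqueue
  process D: level=0
    D->E: in-degree(E)=1, level(E)>=1
    D->F: in-degree(F)=2, level(F)>=1
  process G: level=0
    G->A: in-degree(A)=0, level(A)=1, enqueue
    G->C: in-degree(C)=0, level(C)=1, enqueue
    G->F: in-degree(F)=1, level(F)>=1
  process H: level=1
  process A: level=1
  process C: level=1
    C->E: in-degree(E)=0, level(E)=2, enqueue
    C->F: in-degree(F)=0, level(F)=2, enqueue
  process E: level=2
  process F: level=2
All levels: A:1, B:0, C:1, D:0, E:2, F:2, G:0, H:1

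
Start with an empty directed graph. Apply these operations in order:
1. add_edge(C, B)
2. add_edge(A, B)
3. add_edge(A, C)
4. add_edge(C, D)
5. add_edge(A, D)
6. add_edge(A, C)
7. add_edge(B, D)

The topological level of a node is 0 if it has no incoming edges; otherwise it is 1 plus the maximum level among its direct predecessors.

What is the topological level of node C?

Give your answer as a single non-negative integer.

Op 1: add_edge(C, B). Edges now: 1
Op 2: add_edge(A, B). Edges now: 2
Op 3: add_edge(A, C). Edges now: 3
Op 4: add_edge(C, D). Edges now: 4
Op 5: add_edge(A, D). Edges now: 5
Op 6: add_edge(A, C) (duplicate, no change). Edges now: 5
Op 7: add_edge(B, D). Edges now: 6
Compute levels (Kahn BFS):
  sources (in-degree 0): A
  process A: level=0
    A->B: in-degree(B)=1, level(B)>=1
    A->C: in-degree(C)=0, level(C)=1, enqueue
    A->D: in-degree(D)=2, level(D)>=1
  process C: level=1
    C->B: in-degree(B)=0, level(B)=2, enqueue
    C->D: in-degree(D)=1, level(D)>=2
  process B: level=2
    B->D: in-degree(D)=0, level(D)=3, enqueue
  process D: level=3
All levels: A:0, B:2, C:1, D:3
level(C) = 1

Answer: 1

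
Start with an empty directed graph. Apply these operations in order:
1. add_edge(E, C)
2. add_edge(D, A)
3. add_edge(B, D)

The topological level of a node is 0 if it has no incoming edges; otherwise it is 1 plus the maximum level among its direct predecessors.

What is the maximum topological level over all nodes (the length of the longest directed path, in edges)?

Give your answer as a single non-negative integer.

Op 1: add_edge(E, C). Edges now: 1
Op 2: add_edge(D, A). Edges now: 2
Op 3: add_edge(B, D). Edges now: 3
Compute levels (Kahn BFS):
  sources (in-degree 0): B, E
  process B: level=0
    B->D: in-degree(D)=0, level(D)=1, enqueue
  process E: level=0
    E->C: in-degree(C)=0, level(C)=1, enqueue
  process D: level=1
    D->A: in-degree(A)=0, level(A)=2, enqueue
  process C: level=1
  process A: level=2
All levels: A:2, B:0, C:1, D:1, E:0
max level = 2

Answer: 2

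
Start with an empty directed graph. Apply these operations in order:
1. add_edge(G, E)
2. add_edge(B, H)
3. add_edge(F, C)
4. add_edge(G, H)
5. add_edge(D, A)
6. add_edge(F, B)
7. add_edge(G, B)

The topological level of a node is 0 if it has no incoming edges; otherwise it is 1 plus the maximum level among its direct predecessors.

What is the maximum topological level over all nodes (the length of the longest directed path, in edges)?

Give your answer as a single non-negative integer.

Op 1: add_edge(G, E). Edges now: 1
Op 2: add_edge(B, H). Edges now: 2
Op 3: add_edge(F, C). Edges now: 3
Op 4: add_edge(G, H). Edges now: 4
Op 5: add_edge(D, A). Edges now: 5
Op 6: add_edge(F, B). Edges now: 6
Op 7: add_edge(G, B). Edges now: 7
Compute levels (Kahn BFS):
  sources (in-degree 0): D, F, G
  process D: level=0
    D->A: in-degree(A)=0, level(A)=1, enqueue
  process F: level=0
    F->B: in-degree(B)=1, level(B)>=1
    F->C: in-degree(C)=0, level(C)=1, enqueue
  process G: level=0
    G->B: in-degree(B)=0, level(B)=1, enqueue
    G->E: in-degree(E)=0, level(E)=1, enqueue
    G->H: in-degree(H)=1, level(H)>=1
  process A: level=1
  process C: level=1
  process B: level=1
    B->H: in-degree(H)=0, level(H)=2, enqueue
  process E: level=1
  process H: level=2
All levels: A:1, B:1, C:1, D:0, E:1, F:0, G:0, H:2
max level = 2

Answer: 2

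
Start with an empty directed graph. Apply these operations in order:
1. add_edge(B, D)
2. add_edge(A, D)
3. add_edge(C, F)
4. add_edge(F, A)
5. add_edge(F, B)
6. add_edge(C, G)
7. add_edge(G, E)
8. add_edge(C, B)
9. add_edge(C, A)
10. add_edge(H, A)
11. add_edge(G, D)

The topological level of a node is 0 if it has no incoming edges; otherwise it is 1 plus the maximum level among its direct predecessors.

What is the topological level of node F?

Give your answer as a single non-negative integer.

Answer: 1

Derivation:
Op 1: add_edge(B, D). Edges now: 1
Op 2: add_edge(A, D). Edges now: 2
Op 3: add_edge(C, F). Edges now: 3
Op 4: add_edge(F, A). Edges now: 4
Op 5: add_edge(F, B). Edges now: 5
Op 6: add_edge(C, G). Edges now: 6
Op 7: add_edge(G, E). Edges now: 7
Op 8: add_edge(C, B). Edges now: 8
Op 9: add_edge(C, A). Edges now: 9
Op 10: add_edge(H, A). Edges now: 10
Op 11: add_edge(G, D). Edges now: 11
Compute levels (Kahn BFS):
  sources (in-degree 0): C, H
  process C: level=0
    C->A: in-degree(A)=2, level(A)>=1
    C->B: in-degree(B)=1, level(B)>=1
    C->F: in-degree(F)=0, level(F)=1, enqueue
    C->G: in-degree(G)=0, level(G)=1, enqueue
  process H: level=0
    H->A: in-degree(A)=1, level(A)>=1
  process F: level=1
    F->A: in-degree(A)=0, level(A)=2, enqueue
    F->B: in-degree(B)=0, level(B)=2, enqueue
  process G: level=1
    G->D: in-degree(D)=2, level(D)>=2
    G->E: in-degree(E)=0, level(E)=2, enqueue
  process A: level=2
    A->D: in-degree(D)=1, level(D)>=3
  process B: level=2
    B->D: in-degree(D)=0, level(D)=3, enqueue
  process E: level=2
  process D: level=3
All levels: A:2, B:2, C:0, D:3, E:2, F:1, G:1, H:0
level(F) = 1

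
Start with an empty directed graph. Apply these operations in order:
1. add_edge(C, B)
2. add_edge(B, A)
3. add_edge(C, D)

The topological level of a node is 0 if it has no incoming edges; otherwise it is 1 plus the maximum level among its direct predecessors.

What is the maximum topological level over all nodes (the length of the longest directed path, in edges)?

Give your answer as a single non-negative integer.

Op 1: add_edge(C, B). Edges now: 1
Op 2: add_edge(B, A). Edges now: 2
Op 3: add_edge(C, D). Edges now: 3
Compute levels (Kahn BFS):
  sources (in-degree 0): C
  process C: level=0
    C->B: in-degree(B)=0, level(B)=1, enqueue
    C->D: in-degree(D)=0, level(D)=1, enqueue
  process B: level=1
    B->A: in-degree(A)=0, level(A)=2, enqueue
  process D: level=1
  process A: level=2
All levels: A:2, B:1, C:0, D:1
max level = 2

Answer: 2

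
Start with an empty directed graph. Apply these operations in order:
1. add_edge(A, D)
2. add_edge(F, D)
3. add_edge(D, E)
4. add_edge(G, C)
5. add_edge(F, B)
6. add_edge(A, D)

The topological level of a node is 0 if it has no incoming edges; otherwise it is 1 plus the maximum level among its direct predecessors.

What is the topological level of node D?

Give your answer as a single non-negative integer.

Op 1: add_edge(A, D). Edges now: 1
Op 2: add_edge(F, D). Edges now: 2
Op 3: add_edge(D, E). Edges now: 3
Op 4: add_edge(G, C). Edges now: 4
Op 5: add_edge(F, B). Edges now: 5
Op 6: add_edge(A, D) (duplicate, no change). Edges now: 5
Compute levels (Kahn BFS):
  sources (in-degree 0): A, F, G
  process A: level=0
    A->D: in-degree(D)=1, level(D)>=1
  process F: level=0
    F->B: in-degree(B)=0, level(B)=1, enqueue
    F->D: in-degree(D)=0, level(D)=1, enqueue
  process G: level=0
    G->C: in-degree(C)=0, level(C)=1, enqueue
  process B: level=1
  process D: level=1
    D->E: in-degree(E)=0, level(E)=2, enqueue
  process C: level=1
  process E: level=2
All levels: A:0, B:1, C:1, D:1, E:2, F:0, G:0
level(D) = 1

Answer: 1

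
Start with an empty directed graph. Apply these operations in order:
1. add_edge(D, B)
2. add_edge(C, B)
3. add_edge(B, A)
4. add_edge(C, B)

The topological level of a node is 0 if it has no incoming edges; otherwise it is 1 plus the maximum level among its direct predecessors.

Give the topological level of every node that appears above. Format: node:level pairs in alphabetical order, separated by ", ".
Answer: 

Op 1: add_edge(D, B). Edges now: 1
Op 2: add_edge(C, B). Edges now: 2
Op 3: add_edge(B, A). Edges now: 3
Op 4: add_edge(C, B) (duplicate, no change). Edges now: 3
Compute levels (Kahn BFS):
  sources (in-degree 0): C, D
  process C: level=0
    C->B: in-degree(B)=1, level(B)>=1
  process D: level=0
    D->B: in-degree(B)=0, level(B)=1, enqueue
  process B: level=1
    B->A: in-degree(A)=0, level(A)=2, enqueue
  process A: level=2
All levels: A:2, B:1, C:0, D:0

Answer: A:2, B:1, C:0, D:0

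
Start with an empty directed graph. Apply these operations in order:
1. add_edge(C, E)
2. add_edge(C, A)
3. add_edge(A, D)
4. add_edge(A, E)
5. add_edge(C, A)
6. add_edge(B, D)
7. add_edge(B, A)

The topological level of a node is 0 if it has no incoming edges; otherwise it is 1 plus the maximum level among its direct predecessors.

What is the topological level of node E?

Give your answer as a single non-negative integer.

Op 1: add_edge(C, E). Edges now: 1
Op 2: add_edge(C, A). Edges now: 2
Op 3: add_edge(A, D). Edges now: 3
Op 4: add_edge(A, E). Edges now: 4
Op 5: add_edge(C, A) (duplicate, no change). Edges now: 4
Op 6: add_edge(B, D). Edges now: 5
Op 7: add_edge(B, A). Edges now: 6
Compute levels (Kahn BFS):
  sources (in-degree 0): B, C
  process B: level=0
    B->A: in-degree(A)=1, level(A)>=1
    B->D: in-degree(D)=1, level(D)>=1
  process C: level=0
    C->A: in-degree(A)=0, level(A)=1, enqueue
    C->E: in-degree(E)=1, level(E)>=1
  process A: level=1
    A->D: in-degree(D)=0, level(D)=2, enqueue
    A->E: in-degree(E)=0, level(E)=2, enqueue
  process D: level=2
  process E: level=2
All levels: A:1, B:0, C:0, D:2, E:2
level(E) = 2

Answer: 2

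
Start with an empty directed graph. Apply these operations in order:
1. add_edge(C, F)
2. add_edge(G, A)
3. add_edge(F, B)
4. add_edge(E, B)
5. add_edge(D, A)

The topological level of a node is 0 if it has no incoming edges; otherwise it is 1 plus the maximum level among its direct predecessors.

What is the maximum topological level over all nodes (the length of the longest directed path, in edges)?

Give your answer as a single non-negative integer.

Answer: 2

Derivation:
Op 1: add_edge(C, F). Edges now: 1
Op 2: add_edge(G, A). Edges now: 2
Op 3: add_edge(F, B). Edges now: 3
Op 4: add_edge(E, B). Edges now: 4
Op 5: add_edge(D, A). Edges now: 5
Compute levels (Kahn BFS):
  sources (in-degree 0): C, D, E, G
  process C: level=0
    C->F: in-degree(F)=0, level(F)=1, enqueue
  process D: level=0
    D->A: in-degree(A)=1, level(A)>=1
  process E: level=0
    E->B: in-degree(B)=1, level(B)>=1
  process G: level=0
    G->A: in-degree(A)=0, level(A)=1, enqueue
  process F: level=1
    F->B: in-degree(B)=0, level(B)=2, enqueue
  process A: level=1
  process B: level=2
All levels: A:1, B:2, C:0, D:0, E:0, F:1, G:0
max level = 2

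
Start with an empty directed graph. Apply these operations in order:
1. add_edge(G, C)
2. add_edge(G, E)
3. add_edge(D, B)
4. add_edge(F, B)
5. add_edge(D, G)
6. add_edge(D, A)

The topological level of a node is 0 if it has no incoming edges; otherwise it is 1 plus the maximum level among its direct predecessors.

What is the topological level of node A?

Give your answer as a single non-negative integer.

Op 1: add_edge(G, C). Edges now: 1
Op 2: add_edge(G, E). Edges now: 2
Op 3: add_edge(D, B). Edges now: 3
Op 4: add_edge(F, B). Edges now: 4
Op 5: add_edge(D, G). Edges now: 5
Op 6: add_edge(D, A). Edges now: 6
Compute levels (Kahn BFS):
  sources (in-degree 0): D, F
  process D: level=0
    D->A: in-degree(A)=0, level(A)=1, enqueue
    D->B: in-degree(B)=1, level(B)>=1
    D->G: in-degree(G)=0, level(G)=1, enqueue
  process F: level=0
    F->B: in-degree(B)=0, level(B)=1, enqueue
  process A: level=1
  process G: level=1
    G->C: in-degree(C)=0, level(C)=2, enqueue
    G->E: in-degree(E)=0, level(E)=2, enqueue
  process B: level=1
  process C: level=2
  process E: level=2
All levels: A:1, B:1, C:2, D:0, E:2, F:0, G:1
level(A) = 1

Answer: 1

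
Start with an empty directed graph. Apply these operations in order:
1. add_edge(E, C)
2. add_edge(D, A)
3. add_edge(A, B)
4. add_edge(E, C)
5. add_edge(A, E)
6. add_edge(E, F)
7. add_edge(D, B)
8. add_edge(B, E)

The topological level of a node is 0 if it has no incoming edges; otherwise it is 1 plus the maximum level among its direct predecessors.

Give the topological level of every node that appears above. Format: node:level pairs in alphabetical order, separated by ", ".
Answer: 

Op 1: add_edge(E, C). Edges now: 1
Op 2: add_edge(D, A). Edges now: 2
Op 3: add_edge(A, B). Edges now: 3
Op 4: add_edge(E, C) (duplicate, no change). Edges now: 3
Op 5: add_edge(A, E). Edges now: 4
Op 6: add_edge(E, F). Edges now: 5
Op 7: add_edge(D, B). Edges now: 6
Op 8: add_edge(B, E). Edges now: 7
Compute levels (Kahn BFS):
  sources (in-degree 0): D
  process D: level=0
    D->A: in-degree(A)=0, level(A)=1, enqueue
    D->B: in-degree(B)=1, level(B)>=1
  process A: level=1
    A->B: in-degree(B)=0, level(B)=2, enqueue
    A->E: in-degree(E)=1, level(E)>=2
  process B: level=2
    B->E: in-degree(E)=0, level(E)=3, enqueue
  process E: level=3
    E->C: in-degree(C)=0, level(C)=4, enqueue
    E->F: in-degree(F)=0, level(F)=4, enqueue
  process C: level=4
  process F: level=4
All levels: A:1, B:2, C:4, D:0, E:3, F:4

Answer: A:1, B:2, C:4, D:0, E:3, F:4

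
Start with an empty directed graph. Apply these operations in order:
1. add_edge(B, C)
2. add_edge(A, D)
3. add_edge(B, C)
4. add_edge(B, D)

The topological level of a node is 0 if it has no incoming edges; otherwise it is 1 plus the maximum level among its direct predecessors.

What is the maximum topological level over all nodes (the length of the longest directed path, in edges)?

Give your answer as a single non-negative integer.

Answer: 1

Derivation:
Op 1: add_edge(B, C). Edges now: 1
Op 2: add_edge(A, D). Edges now: 2
Op 3: add_edge(B, C) (duplicate, no change). Edges now: 2
Op 4: add_edge(B, D). Edges now: 3
Compute levels (Kahn BFS):
  sources (in-degree 0): A, B
  process A: level=0
    A->D: in-degree(D)=1, level(D)>=1
  process B: level=0
    B->C: in-degree(C)=0, level(C)=1, enqueue
    B->D: in-degree(D)=0, level(D)=1, enqueue
  process C: level=1
  process D: level=1
All levels: A:0, B:0, C:1, D:1
max level = 1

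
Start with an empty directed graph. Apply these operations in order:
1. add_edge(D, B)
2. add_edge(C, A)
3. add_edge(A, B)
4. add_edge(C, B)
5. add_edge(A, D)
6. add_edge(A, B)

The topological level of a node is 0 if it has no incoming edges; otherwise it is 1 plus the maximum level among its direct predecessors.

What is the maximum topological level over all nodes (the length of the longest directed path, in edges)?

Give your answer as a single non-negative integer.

Op 1: add_edge(D, B). Edges now: 1
Op 2: add_edge(C, A). Edges now: 2
Op 3: add_edge(A, B). Edges now: 3
Op 4: add_edge(C, B). Edges now: 4
Op 5: add_edge(A, D). Edges now: 5
Op 6: add_edge(A, B) (duplicate, no change). Edges now: 5
Compute levels (Kahn BFS):
  sources (in-degree 0): C
  process C: level=0
    C->A: in-degree(A)=0, level(A)=1, enqueue
    C->B: in-degree(B)=2, level(B)>=1
  process A: level=1
    A->B: in-degree(B)=1, level(B)>=2
    A->D: in-degree(D)=0, level(D)=2, enqueue
  process D: level=2
    D->B: in-degree(B)=0, level(B)=3, enqueue
  process B: level=3
All levels: A:1, B:3, C:0, D:2
max level = 3

Answer: 3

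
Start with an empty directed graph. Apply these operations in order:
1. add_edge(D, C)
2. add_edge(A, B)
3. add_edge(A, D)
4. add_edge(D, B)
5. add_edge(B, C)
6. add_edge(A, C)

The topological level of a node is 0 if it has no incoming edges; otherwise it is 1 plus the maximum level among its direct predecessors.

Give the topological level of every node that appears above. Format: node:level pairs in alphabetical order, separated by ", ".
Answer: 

Answer: A:0, B:2, C:3, D:1

Derivation:
Op 1: add_edge(D, C). Edges now: 1
Op 2: add_edge(A, B). Edges now: 2
Op 3: add_edge(A, D). Edges now: 3
Op 4: add_edge(D, B). Edges now: 4
Op 5: add_edge(B, C). Edges now: 5
Op 6: add_edge(A, C). Edges now: 6
Compute levels (Kahn BFS):
  sources (in-degree 0): A
  process A: level=0
    A->B: in-degree(B)=1, level(B)>=1
    A->C: in-degree(C)=2, level(C)>=1
    A->D: in-degree(D)=0, level(D)=1, enqueue
  process D: level=1
    D->B: in-degree(B)=0, level(B)=2, enqueue
    D->C: in-degree(C)=1, level(C)>=2
  process B: level=2
    B->C: in-degree(C)=0, level(C)=3, enqueue
  process C: level=3
All levels: A:0, B:2, C:3, D:1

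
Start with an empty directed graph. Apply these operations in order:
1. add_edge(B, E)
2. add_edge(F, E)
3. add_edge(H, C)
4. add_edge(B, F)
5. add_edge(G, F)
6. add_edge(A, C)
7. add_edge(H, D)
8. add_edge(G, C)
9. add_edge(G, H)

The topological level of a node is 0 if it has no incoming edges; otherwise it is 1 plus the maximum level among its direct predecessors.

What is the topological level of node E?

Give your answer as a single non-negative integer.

Answer: 2

Derivation:
Op 1: add_edge(B, E). Edges now: 1
Op 2: add_edge(F, E). Edges now: 2
Op 3: add_edge(H, C). Edges now: 3
Op 4: add_edge(B, F). Edges now: 4
Op 5: add_edge(G, F). Edges now: 5
Op 6: add_edge(A, C). Edges now: 6
Op 7: add_edge(H, D). Edges now: 7
Op 8: add_edge(G, C). Edges now: 8
Op 9: add_edge(G, H). Edges now: 9
Compute levels (Kahn BFS):
  sources (in-degree 0): A, B, G
  process A: level=0
    A->C: in-degree(C)=2, level(C)>=1
  process B: level=0
    B->E: in-degree(E)=1, level(E)>=1
    B->F: in-degree(F)=1, level(F)>=1
  process G: level=0
    G->C: in-degree(C)=1, level(C)>=1
    G->F: in-degree(F)=0, level(F)=1, enqueue
    G->H: in-degree(H)=0, level(H)=1, enqueue
  process F: level=1
    F->E: in-degree(E)=0, level(E)=2, enqueue
  process H: level=1
    H->C: in-degree(C)=0, level(C)=2, enqueue
    H->D: in-degree(D)=0, level(D)=2, enqueue
  process E: level=2
  process C: level=2
  process D: level=2
All levels: A:0, B:0, C:2, D:2, E:2, F:1, G:0, H:1
level(E) = 2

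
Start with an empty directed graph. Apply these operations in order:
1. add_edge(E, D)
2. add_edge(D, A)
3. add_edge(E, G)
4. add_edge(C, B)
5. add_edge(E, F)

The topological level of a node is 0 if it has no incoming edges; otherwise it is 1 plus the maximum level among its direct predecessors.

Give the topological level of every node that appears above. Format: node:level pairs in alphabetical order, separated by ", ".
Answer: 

Answer: A:2, B:1, C:0, D:1, E:0, F:1, G:1

Derivation:
Op 1: add_edge(E, D). Edges now: 1
Op 2: add_edge(D, A). Edges now: 2
Op 3: add_edge(E, G). Edges now: 3
Op 4: add_edge(C, B). Edges now: 4
Op 5: add_edge(E, F). Edges now: 5
Compute levels (Kahn BFS):
  sources (in-degree 0): C, E
  process C: level=0
    C->B: in-degree(B)=0, level(B)=1, enqueue
  process E: level=0
    E->D: in-degree(D)=0, level(D)=1, enqueue
    E->F: in-degree(F)=0, level(F)=1, enqueue
    E->G: in-degree(G)=0, level(G)=1, enqueue
  process B: level=1
  process D: level=1
    D->A: in-degree(A)=0, level(A)=2, enqueue
  process F: level=1
  process G: level=1
  process A: level=2
All levels: A:2, B:1, C:0, D:1, E:0, F:1, G:1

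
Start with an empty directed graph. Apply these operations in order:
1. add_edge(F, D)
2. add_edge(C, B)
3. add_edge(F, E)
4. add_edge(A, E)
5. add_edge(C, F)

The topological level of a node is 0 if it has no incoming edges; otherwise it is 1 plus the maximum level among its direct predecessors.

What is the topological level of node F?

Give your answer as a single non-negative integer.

Op 1: add_edge(F, D). Edges now: 1
Op 2: add_edge(C, B). Edges now: 2
Op 3: add_edge(F, E). Edges now: 3
Op 4: add_edge(A, E). Edges now: 4
Op 5: add_edge(C, F). Edges now: 5
Compute levels (Kahn BFS):
  sources (in-degree 0): A, C
  process A: level=0
    A->E: in-degree(E)=1, level(E)>=1
  process C: level=0
    C->B: in-degree(B)=0, level(B)=1, enqueue
    C->F: in-degree(F)=0, level(F)=1, enqueue
  process B: level=1
  process F: level=1
    F->D: in-degree(D)=0, level(D)=2, enqueue
    F->E: in-degree(E)=0, level(E)=2, enqueue
  process D: level=2
  process E: level=2
All levels: A:0, B:1, C:0, D:2, E:2, F:1
level(F) = 1

Answer: 1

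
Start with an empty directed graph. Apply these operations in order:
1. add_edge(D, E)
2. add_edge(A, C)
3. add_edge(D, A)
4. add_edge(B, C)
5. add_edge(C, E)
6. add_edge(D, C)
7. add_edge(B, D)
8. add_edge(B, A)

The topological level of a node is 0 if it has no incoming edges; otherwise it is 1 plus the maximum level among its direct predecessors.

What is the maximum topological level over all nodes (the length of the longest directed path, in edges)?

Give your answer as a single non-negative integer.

Answer: 4

Derivation:
Op 1: add_edge(D, E). Edges now: 1
Op 2: add_edge(A, C). Edges now: 2
Op 3: add_edge(D, A). Edges now: 3
Op 4: add_edge(B, C). Edges now: 4
Op 5: add_edge(C, E). Edges now: 5
Op 6: add_edge(D, C). Edges now: 6
Op 7: add_edge(B, D). Edges now: 7
Op 8: add_edge(B, A). Edges now: 8
Compute levels (Kahn BFS):
  sources (in-degree 0): B
  process B: level=0
    B->A: in-degree(A)=1, level(A)>=1
    B->C: in-degree(C)=2, level(C)>=1
    B->D: in-degree(D)=0, level(D)=1, enqueue
  process D: level=1
    D->A: in-degree(A)=0, level(A)=2, enqueue
    D->C: in-degree(C)=1, level(C)>=2
    D->E: in-degree(E)=1, level(E)>=2
  process A: level=2
    A->C: in-degree(C)=0, level(C)=3, enqueue
  process C: level=3
    C->E: in-degree(E)=0, level(E)=4, enqueue
  process E: level=4
All levels: A:2, B:0, C:3, D:1, E:4
max level = 4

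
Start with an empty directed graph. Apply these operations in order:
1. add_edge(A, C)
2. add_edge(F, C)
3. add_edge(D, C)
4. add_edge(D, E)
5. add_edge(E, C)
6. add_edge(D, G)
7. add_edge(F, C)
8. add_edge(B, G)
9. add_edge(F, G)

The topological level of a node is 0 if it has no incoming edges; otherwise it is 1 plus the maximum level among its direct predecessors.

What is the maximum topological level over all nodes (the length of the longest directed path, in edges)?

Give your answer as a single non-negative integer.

Answer: 2

Derivation:
Op 1: add_edge(A, C). Edges now: 1
Op 2: add_edge(F, C). Edges now: 2
Op 3: add_edge(D, C). Edges now: 3
Op 4: add_edge(D, E). Edges now: 4
Op 5: add_edge(E, C). Edges now: 5
Op 6: add_edge(D, G). Edges now: 6
Op 7: add_edge(F, C) (duplicate, no change). Edges now: 6
Op 8: add_edge(B, G). Edges now: 7
Op 9: add_edge(F, G). Edges now: 8
Compute levels (Kahn BFS):
  sources (in-degree 0): A, B, D, F
  process A: level=0
    A->C: in-degree(C)=3, level(C)>=1
  process B: level=0
    B->G: in-degree(G)=2, level(G)>=1
  process D: level=0
    D->C: in-degree(C)=2, level(C)>=1
    D->E: in-degree(E)=0, level(E)=1, enqueue
    D->G: in-degree(G)=1, level(G)>=1
  process F: level=0
    F->C: in-degree(C)=1, level(C)>=1
    F->G: in-degree(G)=0, level(G)=1, enqueue
  process E: level=1
    E->C: in-degree(C)=0, level(C)=2, enqueue
  process G: level=1
  process C: level=2
All levels: A:0, B:0, C:2, D:0, E:1, F:0, G:1
max level = 2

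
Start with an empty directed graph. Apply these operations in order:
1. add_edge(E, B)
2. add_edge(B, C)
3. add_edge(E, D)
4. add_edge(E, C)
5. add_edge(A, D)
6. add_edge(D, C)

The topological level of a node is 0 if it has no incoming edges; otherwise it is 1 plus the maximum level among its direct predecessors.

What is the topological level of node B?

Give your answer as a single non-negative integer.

Op 1: add_edge(E, B). Edges now: 1
Op 2: add_edge(B, C). Edges now: 2
Op 3: add_edge(E, D). Edges now: 3
Op 4: add_edge(E, C). Edges now: 4
Op 5: add_edge(A, D). Edges now: 5
Op 6: add_edge(D, C). Edges now: 6
Compute levels (Kahn BFS):
  sources (in-degree 0): A, E
  process A: level=0
    A->D: in-degree(D)=1, level(D)>=1
  process E: level=0
    E->B: in-degree(B)=0, level(B)=1, enqueue
    E->C: in-degree(C)=2, level(C)>=1
    E->D: in-degree(D)=0, level(D)=1, enqueue
  process B: level=1
    B->C: in-degree(C)=1, level(C)>=2
  process D: level=1
    D->C: in-degree(C)=0, level(C)=2, enqueue
  process C: level=2
All levels: A:0, B:1, C:2, D:1, E:0
level(B) = 1

Answer: 1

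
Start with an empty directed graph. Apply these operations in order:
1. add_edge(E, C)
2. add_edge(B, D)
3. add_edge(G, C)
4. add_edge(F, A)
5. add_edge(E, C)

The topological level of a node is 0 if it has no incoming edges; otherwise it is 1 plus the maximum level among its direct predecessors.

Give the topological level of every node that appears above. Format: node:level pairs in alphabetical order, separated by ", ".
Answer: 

Op 1: add_edge(E, C). Edges now: 1
Op 2: add_edge(B, D). Edges now: 2
Op 3: add_edge(G, C). Edges now: 3
Op 4: add_edge(F, A). Edges now: 4
Op 5: add_edge(E, C) (duplicate, no change). Edges now: 4
Compute levels (Kahn BFS):
  sources (in-degree 0): B, E, F, G
  process B: level=0
    B->D: in-degree(D)=0, level(D)=1, enqueue
  process E: level=0
    E->C: in-degree(C)=1, level(C)>=1
  process F: level=0
    F->A: in-degree(A)=0, level(A)=1, enqueue
  process G: level=0
    G->C: in-degree(C)=0, level(C)=1, enqueue
  process D: level=1
  process A: level=1
  process C: level=1
All levels: A:1, B:0, C:1, D:1, E:0, F:0, G:0

Answer: A:1, B:0, C:1, D:1, E:0, F:0, G:0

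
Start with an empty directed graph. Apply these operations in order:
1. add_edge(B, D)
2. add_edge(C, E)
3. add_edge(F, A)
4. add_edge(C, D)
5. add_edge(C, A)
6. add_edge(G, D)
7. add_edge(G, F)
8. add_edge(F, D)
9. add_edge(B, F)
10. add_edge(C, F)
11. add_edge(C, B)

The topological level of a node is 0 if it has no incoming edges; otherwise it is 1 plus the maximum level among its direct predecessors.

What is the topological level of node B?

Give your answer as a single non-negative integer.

Op 1: add_edge(B, D). Edges now: 1
Op 2: add_edge(C, E). Edges now: 2
Op 3: add_edge(F, A). Edges now: 3
Op 4: add_edge(C, D). Edges now: 4
Op 5: add_edge(C, A). Edges now: 5
Op 6: add_edge(G, D). Edges now: 6
Op 7: add_edge(G, F). Edges now: 7
Op 8: add_edge(F, D). Edges now: 8
Op 9: add_edge(B, F). Edges now: 9
Op 10: add_edge(C, F). Edges now: 10
Op 11: add_edge(C, B). Edges now: 11
Compute levels (Kahn BFS):
  sources (in-degree 0): C, G
  process C: level=0
    C->A: in-degree(A)=1, level(A)>=1
    C->B: in-degree(B)=0, level(B)=1, enqueue
    C->D: in-degree(D)=3, level(D)>=1
    C->E: in-degree(E)=0, level(E)=1, enqueue
    C->F: in-degree(F)=2, level(F)>=1
  process G: level=0
    G->D: in-degree(D)=2, level(D)>=1
    G->F: in-degree(F)=1, level(F)>=1
  process B: level=1
    B->D: in-degree(D)=1, level(D)>=2
    B->F: in-degree(F)=0, level(F)=2, enqueue
  process E: level=1
  process F: level=2
    F->A: in-degree(A)=0, level(A)=3, enqueue
    F->D: in-degree(D)=0, level(D)=3, enqueue
  process A: level=3
  process D: level=3
All levels: A:3, B:1, C:0, D:3, E:1, F:2, G:0
level(B) = 1

Answer: 1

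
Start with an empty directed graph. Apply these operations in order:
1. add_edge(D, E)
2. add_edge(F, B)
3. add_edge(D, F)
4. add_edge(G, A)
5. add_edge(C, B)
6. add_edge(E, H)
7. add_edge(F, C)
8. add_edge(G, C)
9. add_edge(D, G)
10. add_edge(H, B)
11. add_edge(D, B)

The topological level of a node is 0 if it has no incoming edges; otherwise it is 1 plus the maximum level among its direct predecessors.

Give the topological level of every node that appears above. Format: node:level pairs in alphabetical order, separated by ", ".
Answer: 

Op 1: add_edge(D, E). Edges now: 1
Op 2: add_edge(F, B). Edges now: 2
Op 3: add_edge(D, F). Edges now: 3
Op 4: add_edge(G, A). Edges now: 4
Op 5: add_edge(C, B). Edges now: 5
Op 6: add_edge(E, H). Edges now: 6
Op 7: add_edge(F, C). Edges now: 7
Op 8: add_edge(G, C). Edges now: 8
Op 9: add_edge(D, G). Edges now: 9
Op 10: add_edge(H, B). Edges now: 10
Op 11: add_edge(D, B). Edges now: 11
Compute levels (Kahn BFS):
  sources (in-degree 0): D
  process D: level=0
    D->B: in-degree(B)=3, level(B)>=1
    D->E: in-degree(E)=0, level(E)=1, enqueue
    D->F: in-degree(F)=0, level(F)=1, enqueue
    D->G: in-degree(G)=0, level(G)=1, enqueue
  process E: level=1
    E->H: in-degree(H)=0, level(H)=2, enqueue
  process F: level=1
    F->B: in-degree(B)=2, level(B)>=2
    F->C: in-degree(C)=1, level(C)>=2
  process G: level=1
    G->A: in-degree(A)=0, level(A)=2, enqueue
    G->C: in-degree(C)=0, level(C)=2, enqueue
  process H: level=2
    H->B: in-degree(B)=1, level(B)>=3
  process A: level=2
  process C: level=2
    C->B: in-degree(B)=0, level(B)=3, enqueue
  process B: level=3
All levels: A:2, B:3, C:2, D:0, E:1, F:1, G:1, H:2

Answer: A:2, B:3, C:2, D:0, E:1, F:1, G:1, H:2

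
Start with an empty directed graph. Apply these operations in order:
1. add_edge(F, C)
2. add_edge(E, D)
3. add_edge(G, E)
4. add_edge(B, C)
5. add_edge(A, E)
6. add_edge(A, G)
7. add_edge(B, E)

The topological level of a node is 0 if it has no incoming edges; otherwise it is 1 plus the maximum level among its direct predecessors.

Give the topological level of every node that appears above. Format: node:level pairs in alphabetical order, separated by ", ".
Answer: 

Answer: A:0, B:0, C:1, D:3, E:2, F:0, G:1

Derivation:
Op 1: add_edge(F, C). Edges now: 1
Op 2: add_edge(E, D). Edges now: 2
Op 3: add_edge(G, E). Edges now: 3
Op 4: add_edge(B, C). Edges now: 4
Op 5: add_edge(A, E). Edges now: 5
Op 6: add_edge(A, G). Edges now: 6
Op 7: add_edge(B, E). Edges now: 7
Compute levels (Kahn BFS):
  sources (in-degree 0): A, B, F
  process A: level=0
    A->E: in-degree(E)=2, level(E)>=1
    A->G: in-degree(G)=0, level(G)=1, enqueue
  process B: level=0
    B->C: in-degree(C)=1, level(C)>=1
    B->E: in-degree(E)=1, level(E)>=1
  process F: level=0
    F->C: in-degree(C)=0, level(C)=1, enqueue
  process G: level=1
    G->E: in-degree(E)=0, level(E)=2, enqueue
  process C: level=1
  process E: level=2
    E->D: in-degree(D)=0, level(D)=3, enqueue
  process D: level=3
All levels: A:0, B:0, C:1, D:3, E:2, F:0, G:1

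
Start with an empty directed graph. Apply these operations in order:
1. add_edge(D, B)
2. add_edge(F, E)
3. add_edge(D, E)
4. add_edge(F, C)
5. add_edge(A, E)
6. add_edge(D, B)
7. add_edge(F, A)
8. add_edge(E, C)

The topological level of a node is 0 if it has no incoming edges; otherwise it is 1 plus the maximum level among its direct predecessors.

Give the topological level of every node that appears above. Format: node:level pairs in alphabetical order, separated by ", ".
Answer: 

Op 1: add_edge(D, B). Edges now: 1
Op 2: add_edge(F, E). Edges now: 2
Op 3: add_edge(D, E). Edges now: 3
Op 4: add_edge(F, C). Edges now: 4
Op 5: add_edge(A, E). Edges now: 5
Op 6: add_edge(D, B) (duplicate, no change). Edges now: 5
Op 7: add_edge(F, A). Edges now: 6
Op 8: add_edge(E, C). Edges now: 7
Compute levels (Kahn BFS):
  sources (in-degree 0): D, F
  process D: level=0
    D->B: in-degree(B)=0, level(B)=1, enqueue
    D->E: in-degree(E)=2, level(E)>=1
  process F: level=0
    F->A: in-degree(A)=0, level(A)=1, enqueue
    F->C: in-degree(C)=1, level(C)>=1
    F->E: in-degree(E)=1, level(E)>=1
  process B: level=1
  process A: level=1
    A->E: in-degree(E)=0, level(E)=2, enqueue
  process E: level=2
    E->C: in-degree(C)=0, level(C)=3, enqueue
  process C: level=3
All levels: A:1, B:1, C:3, D:0, E:2, F:0

Answer: A:1, B:1, C:3, D:0, E:2, F:0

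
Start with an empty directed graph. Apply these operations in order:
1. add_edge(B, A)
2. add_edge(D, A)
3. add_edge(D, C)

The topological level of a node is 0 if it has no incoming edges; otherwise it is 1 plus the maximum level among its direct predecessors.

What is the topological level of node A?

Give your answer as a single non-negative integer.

Op 1: add_edge(B, A). Edges now: 1
Op 2: add_edge(D, A). Edges now: 2
Op 3: add_edge(D, C). Edges now: 3
Compute levels (Kahn BFS):
  sources (in-degree 0): B, D
  process B: level=0
    B->A: in-degree(A)=1, level(A)>=1
  process D: level=0
    D->A: in-degree(A)=0, level(A)=1, enqueue
    D->C: in-degree(C)=0, level(C)=1, enqueue
  process A: level=1
  process C: level=1
All levels: A:1, B:0, C:1, D:0
level(A) = 1

Answer: 1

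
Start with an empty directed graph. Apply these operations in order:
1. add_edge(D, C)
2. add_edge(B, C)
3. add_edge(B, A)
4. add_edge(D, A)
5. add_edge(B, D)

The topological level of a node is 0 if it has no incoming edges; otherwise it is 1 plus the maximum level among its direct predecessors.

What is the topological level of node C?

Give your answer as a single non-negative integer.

Answer: 2

Derivation:
Op 1: add_edge(D, C). Edges now: 1
Op 2: add_edge(B, C). Edges now: 2
Op 3: add_edge(B, A). Edges now: 3
Op 4: add_edge(D, A). Edges now: 4
Op 5: add_edge(B, D). Edges now: 5
Compute levels (Kahn BFS):
  sources (in-degree 0): B
  process B: level=0
    B->A: in-degree(A)=1, level(A)>=1
    B->C: in-degree(C)=1, level(C)>=1
    B->D: in-degree(D)=0, level(D)=1, enqueue
  process D: level=1
    D->A: in-degree(A)=0, level(A)=2, enqueue
    D->C: in-degree(C)=0, level(C)=2, enqueue
  process A: level=2
  process C: level=2
All levels: A:2, B:0, C:2, D:1
level(C) = 2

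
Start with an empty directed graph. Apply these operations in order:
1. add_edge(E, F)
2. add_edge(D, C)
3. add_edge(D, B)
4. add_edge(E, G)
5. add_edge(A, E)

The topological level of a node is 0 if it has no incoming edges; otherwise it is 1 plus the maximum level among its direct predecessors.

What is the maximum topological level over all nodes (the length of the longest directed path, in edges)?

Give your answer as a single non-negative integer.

Answer: 2

Derivation:
Op 1: add_edge(E, F). Edges now: 1
Op 2: add_edge(D, C). Edges now: 2
Op 3: add_edge(D, B). Edges now: 3
Op 4: add_edge(E, G). Edges now: 4
Op 5: add_edge(A, E). Edges now: 5
Compute levels (Kahn BFS):
  sources (in-degree 0): A, D
  process A: level=0
    A->E: in-degree(E)=0, level(E)=1, enqueue
  process D: level=0
    D->B: in-degree(B)=0, level(B)=1, enqueue
    D->C: in-degree(C)=0, level(C)=1, enqueue
  process E: level=1
    E->F: in-degree(F)=0, level(F)=2, enqueue
    E->G: in-degree(G)=0, level(G)=2, enqueue
  process B: level=1
  process C: level=1
  process F: level=2
  process G: level=2
All levels: A:0, B:1, C:1, D:0, E:1, F:2, G:2
max level = 2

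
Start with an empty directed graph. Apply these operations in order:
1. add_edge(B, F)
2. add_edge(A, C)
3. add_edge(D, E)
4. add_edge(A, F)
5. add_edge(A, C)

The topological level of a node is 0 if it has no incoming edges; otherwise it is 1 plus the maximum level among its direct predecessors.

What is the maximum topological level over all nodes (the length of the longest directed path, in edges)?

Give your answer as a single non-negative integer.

Op 1: add_edge(B, F). Edges now: 1
Op 2: add_edge(A, C). Edges now: 2
Op 3: add_edge(D, E). Edges now: 3
Op 4: add_edge(A, F). Edges now: 4
Op 5: add_edge(A, C) (duplicate, no change). Edges now: 4
Compute levels (Kahn BFS):
  sources (in-degree 0): A, B, D
  process A: level=0
    A->C: in-degree(C)=0, level(C)=1, enqueue
    A->F: in-degree(F)=1, level(F)>=1
  process B: level=0
    B->F: in-degree(F)=0, level(F)=1, enqueue
  process D: level=0
    D->E: in-degree(E)=0, level(E)=1, enqueue
  process C: level=1
  process F: level=1
  process E: level=1
All levels: A:0, B:0, C:1, D:0, E:1, F:1
max level = 1

Answer: 1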